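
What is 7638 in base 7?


Divide by 7 repeatedly:
7638 ÷ 7 = 1091 remainder 1
1091 ÷ 7 = 155 remainder 6
155 ÷ 7 = 22 remainder 1
22 ÷ 7 = 3 remainder 1
3 ÷ 7 = 0 remainder 3
Reading remainders bottom-up:
= 31161


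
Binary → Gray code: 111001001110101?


Binary: 111001001110101
Gray code: G = B XOR (B >> 1)
B >> 1 = 011100100111010
111001001110101 XOR 011100100111010:
  1 XOR 0 = 1
  1 XOR 1 = 0
  1 XOR 1 = 0
  0 XOR 1 = 1
  0 XOR 0 = 0
  1 XOR 0 = 1
  0 XOR 1 = 1
  0 XOR 0 = 0
  1 XOR 0 = 1
  1 XOR 1 = 0
  1 XOR 1 = 0
  0 XOR 1 = 1
  1 XOR 0 = 1
  0 XOR 1 = 1
  1 XOR 0 = 1
= 100101101001111


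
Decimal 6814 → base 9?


Divide by 9 repeatedly:
6814 ÷ 9 = 757 remainder 1
757 ÷ 9 = 84 remainder 1
84 ÷ 9 = 9 remainder 3
9 ÷ 9 = 1 remainder 0
1 ÷ 9 = 0 remainder 1
Reading remainders bottom-up:
= 10311


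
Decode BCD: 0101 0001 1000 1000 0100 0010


Each 4-bit group → digit:
  0101 → 5
  0001 → 1
  1000 → 8
  1000 → 8
  0100 → 4
  0010 → 2
= 518842


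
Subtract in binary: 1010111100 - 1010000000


Align and subtract column by column (LSB to MSB, borrowing when needed):
  1010111100
- 1010000000
  ----------
  col 0: (0 - 0 borrow-in) - 0 → 0 - 0 = 0, borrow out 0
  col 1: (0 - 0 borrow-in) - 0 → 0 - 0 = 0, borrow out 0
  col 2: (1 - 0 borrow-in) - 0 → 1 - 0 = 1, borrow out 0
  col 3: (1 - 0 borrow-in) - 0 → 1 - 0 = 1, borrow out 0
  col 4: (1 - 0 borrow-in) - 0 → 1 - 0 = 1, borrow out 0
  col 5: (1 - 0 borrow-in) - 0 → 1 - 0 = 1, borrow out 0
  col 6: (0 - 0 borrow-in) - 0 → 0 - 0 = 0, borrow out 0
  col 7: (1 - 0 borrow-in) - 1 → 1 - 1 = 0, borrow out 0
  col 8: (0 - 0 borrow-in) - 0 → 0 - 0 = 0, borrow out 0
  col 9: (1 - 0 borrow-in) - 1 → 1 - 1 = 0, borrow out 0
Reading bits MSB→LSB: 0000111100
Strip leading zeros: 111100
= 111100


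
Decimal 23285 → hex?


Divide by 16 repeatedly:
23285 ÷ 16 = 1455 remainder 5 (5)
1455 ÷ 16 = 90 remainder 15 (F)
90 ÷ 16 = 5 remainder 10 (A)
5 ÷ 16 = 0 remainder 5 (5)
Reading remainders bottom-up:
= 0x5AF5


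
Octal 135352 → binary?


Each octal digit → 3 binary bits:
  1 = 001
  3 = 011
  5 = 101
  3 = 011
  5 = 101
  2 = 010
Concatenate: 001 011 101 011 101 010
= 001011101011101010


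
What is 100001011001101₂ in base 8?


Group into 3-bit groups: 100001011001101
  100 = 4
  001 = 1
  011 = 3
  001 = 1
  101 = 5
= 0o41315


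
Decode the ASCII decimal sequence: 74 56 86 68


Codes (decimal): 74 56 86 68
Per-code ASCII lookup:
  74  (range 65-90: uppercase, 74 - 65 = 9) → 'J'
  56  (range 48-57: digits, 56 - 48 = 8) → '8'
  86  (range 65-90: uppercase, 86 - 65 = 21) → 'V'
  68  (range 65-90: uppercase, 68 - 65 = 3) → 'D'
= 'J8VD'


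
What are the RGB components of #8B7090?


Hex: #8B7090
R = 8B₁₆ = 139
G = 70₁₆ = 112
B = 90₁₆ = 144
= RGB(139, 112, 144)


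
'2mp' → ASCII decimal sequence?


String: '2mp'  (3 characters)
Per-character ASCII lookup:
  '2': digits start at 48: '2' = 48 + 2 = 50
  'm': lowercase starts at 97: 'm' = 97 + 12 = 109
  'p': lowercase starts at 97: 'p' = 97 + 15 = 112
= 50 109 112


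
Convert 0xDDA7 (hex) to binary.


Each hex digit → 4 binary bits:
  D = 1101
  D = 1101
  A = 1010
  7 = 0111
Concatenate: 1101 1101 1010 0111
= 1101110110100111


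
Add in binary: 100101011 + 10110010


Align and add column by column (LSB to MSB, carry propagating):
  0100101011
+ 0010110010
  ----------
  col 0: 1 + 0 + 0 (carry in) = 1 → bit 1, carry out 0
  col 1: 1 + 1 + 0 (carry in) = 2 → bit 0, carry out 1
  col 2: 0 + 0 + 1 (carry in) = 1 → bit 1, carry out 0
  col 3: 1 + 0 + 0 (carry in) = 1 → bit 1, carry out 0
  col 4: 0 + 1 + 0 (carry in) = 1 → bit 1, carry out 0
  col 5: 1 + 1 + 0 (carry in) = 2 → bit 0, carry out 1
  col 6: 0 + 0 + 1 (carry in) = 1 → bit 1, carry out 0
  col 7: 0 + 1 + 0 (carry in) = 1 → bit 1, carry out 0
  col 8: 1 + 0 + 0 (carry in) = 1 → bit 1, carry out 0
  col 9: 0 + 0 + 0 (carry in) = 0 → bit 0, carry out 0
Reading bits MSB→LSB: 0111011101
Strip leading zeros: 111011101
= 111011101


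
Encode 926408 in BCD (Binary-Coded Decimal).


Each digit → 4-bit binary:
  9 → 1001
  2 → 0010
  6 → 0110
  4 → 0100
  0 → 0000
  8 → 1000
= 1001 0010 0110 0100 0000 1000


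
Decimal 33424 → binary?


Divide by 2 repeatedly:
33424 ÷ 2 = 16712 remainder 0
16712 ÷ 2 = 8356 remainder 0
8356 ÷ 2 = 4178 remainder 0
4178 ÷ 2 = 2089 remainder 0
2089 ÷ 2 = 1044 remainder 1
1044 ÷ 2 = 522 remainder 0
522 ÷ 2 = 261 remainder 0
261 ÷ 2 = 130 remainder 1
130 ÷ 2 = 65 remainder 0
65 ÷ 2 = 32 remainder 1
32 ÷ 2 = 16 remainder 0
16 ÷ 2 = 8 remainder 0
8 ÷ 2 = 4 remainder 0
4 ÷ 2 = 2 remainder 0
2 ÷ 2 = 1 remainder 0
1 ÷ 2 = 0 remainder 1
Reading remainders bottom-up:
= 1000001010010000


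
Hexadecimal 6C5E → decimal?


Positional values:
Position 0: E × 16^0 = 14 × 1 = 14
Position 1: 5 × 16^1 = 5 × 16 = 80
Position 2: C × 16^2 = 12 × 256 = 3072
Position 3: 6 × 16^3 = 6 × 4096 = 24576
Sum = 14 + 80 + 3072 + 24576
= 27742


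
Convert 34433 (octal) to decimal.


Positional values:
Position 0: 3 × 8^0 = 3
Position 1: 3 × 8^1 = 24
Position 2: 4 × 8^2 = 256
Position 3: 4 × 8^3 = 2048
Position 4: 3 × 8^4 = 12288
Sum = 3 + 24 + 256 + 2048 + 12288
= 14619


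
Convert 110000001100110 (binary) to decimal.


Positional values:
Bit 1: 1 × 2^1 = 2
Bit 2: 1 × 2^2 = 4
Bit 5: 1 × 2^5 = 32
Bit 6: 1 × 2^6 = 64
Bit 13: 1 × 2^13 = 8192
Bit 14: 1 × 2^14 = 16384
Sum = 2 + 4 + 32 + 64 + 8192 + 16384
= 24678


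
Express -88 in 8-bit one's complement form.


Original: 01011000
Invert all bits:
  bit 0: 0 → 1
  bit 1: 1 → 0
  bit 2: 0 → 1
  bit 3: 1 → 0
  bit 4: 1 → 0
  bit 5: 0 → 1
  bit 6: 0 → 1
  bit 7: 0 → 1
= 10100111


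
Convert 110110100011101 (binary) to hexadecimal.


Group into 4-bit nibbles: 0110110100011101
  0110 = 6
  1101 = D
  0001 = 1
  1101 = D
= 0x6D1D


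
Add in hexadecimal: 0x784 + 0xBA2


Align and add column by column (LSB to MSB, each column mod 16 with carry):
  0784
+ 0BA2
  ----
  col 0: 4(4) + 2(2) + 0 (carry in) = 6 → 6(6), carry out 0
  col 1: 8(8) + A(10) + 0 (carry in) = 18 → 2(2), carry out 1
  col 2: 7(7) + B(11) + 1 (carry in) = 19 → 3(3), carry out 1
  col 3: 0(0) + 0(0) + 1 (carry in) = 1 → 1(1), carry out 0
Reading digits MSB→LSB: 1326
Strip leading zeros: 1326
= 0x1326


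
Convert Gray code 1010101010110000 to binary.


Gray code: 1010101010110000
MSB stays the same: 1
Each subsequent bit = prev_binary XOR current_gray:
  B[1] = 1 XOR 0 = 1
  B[2] = 1 XOR 1 = 0
  B[3] = 0 XOR 0 = 0
  B[4] = 0 XOR 1 = 1
  B[5] = 1 XOR 0 = 1
  B[6] = 1 XOR 1 = 0
  B[7] = 0 XOR 0 = 0
  B[8] = 0 XOR 1 = 1
  B[9] = 1 XOR 0 = 1
  B[10] = 1 XOR 1 = 0
  B[11] = 0 XOR 1 = 1
  B[12] = 1 XOR 0 = 1
  B[13] = 1 XOR 0 = 1
  B[14] = 1 XOR 0 = 1
  B[15] = 1 XOR 0 = 1
= 1100110011011111 (52447 decimal)


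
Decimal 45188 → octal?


Divide by 8 repeatedly:
45188 ÷ 8 = 5648 remainder 4
5648 ÷ 8 = 706 remainder 0
706 ÷ 8 = 88 remainder 2
88 ÷ 8 = 11 remainder 0
11 ÷ 8 = 1 remainder 3
1 ÷ 8 = 0 remainder 1
Reading remainders bottom-up:
= 0o130204


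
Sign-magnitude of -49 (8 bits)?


Sign bit: 1 (negative)
Magnitude: 49 = 0110001
= 10110001


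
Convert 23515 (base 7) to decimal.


Positional values (base 7):
  5 × 7^0 = 5 × 1 = 5
  1 × 7^1 = 1 × 7 = 7
  5 × 7^2 = 5 × 49 = 245
  3 × 7^3 = 3 × 343 = 1029
  2 × 7^4 = 2 × 2401 = 4802
Sum = 5 + 7 + 245 + 1029 + 4802
= 6088


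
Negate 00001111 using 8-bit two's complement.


Original: 00001111
Step 1 - Invert all bits: 11110000
Step 2 - Add 1: 11110000 + 1
= 11110001 (represents -15)


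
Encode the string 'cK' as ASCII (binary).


String: 'cK'  (2 characters)
Per-character ASCII lookup:
  'c': lowercase starts at 97: 'c' = 97 + 2 = 99 → 1100011
  'K': uppercase starts at 65: 'K' = 65 + 10 = 75 → 1001011
= 1100011 1001011


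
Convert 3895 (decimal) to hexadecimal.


Divide by 16 repeatedly:
3895 ÷ 16 = 243 remainder 7 (7)
243 ÷ 16 = 15 remainder 3 (3)
15 ÷ 16 = 0 remainder 15 (F)
Reading remainders bottom-up:
= 0xF37


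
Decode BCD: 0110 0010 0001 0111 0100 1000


Each 4-bit group → digit:
  0110 → 6
  0010 → 2
  0001 → 1
  0111 → 7
  0100 → 4
  1000 → 8
= 621748


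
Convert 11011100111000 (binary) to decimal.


Positional values:
Bit 3: 1 × 2^3 = 8
Bit 4: 1 × 2^4 = 16
Bit 5: 1 × 2^5 = 32
Bit 8: 1 × 2^8 = 256
Bit 9: 1 × 2^9 = 512
Bit 10: 1 × 2^10 = 1024
Bit 12: 1 × 2^12 = 4096
Bit 13: 1 × 2^13 = 8192
Sum = 8 + 16 + 32 + 256 + 512 + 1024 + 4096 + 8192
= 14136


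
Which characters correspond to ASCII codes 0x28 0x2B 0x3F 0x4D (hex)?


Codes (hex): 0x28 0x2B 0x3F 0x4D
Per-code ASCII lookup:
  0x28 = 40  (special character) → '('
  0x2B = 43  (special character) → '+'
  0x3F = 63  (special character) → '?'
  0x4D = 77  (range 65-90: uppercase, 77 - 65 = 12) → 'M'
= '(+?M'


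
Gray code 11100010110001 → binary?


Gray code: 11100010110001
MSB stays the same: 1
Each subsequent bit = prev_binary XOR current_gray:
  B[1] = 1 XOR 1 = 0
  B[2] = 0 XOR 1 = 1
  B[3] = 1 XOR 0 = 1
  B[4] = 1 XOR 0 = 1
  B[5] = 1 XOR 0 = 1
  B[6] = 1 XOR 1 = 0
  B[7] = 0 XOR 0 = 0
  B[8] = 0 XOR 1 = 1
  B[9] = 1 XOR 1 = 0
  B[10] = 0 XOR 0 = 0
  B[11] = 0 XOR 0 = 0
  B[12] = 0 XOR 0 = 0
  B[13] = 0 XOR 1 = 1
= 10111100100001 (12065 decimal)


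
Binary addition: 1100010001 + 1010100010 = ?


Align and add column by column (LSB to MSB, carry propagating):
  01100010001
+ 01010100010
  -----------
  col 0: 1 + 0 + 0 (carry in) = 1 → bit 1, carry out 0
  col 1: 0 + 1 + 0 (carry in) = 1 → bit 1, carry out 0
  col 2: 0 + 0 + 0 (carry in) = 0 → bit 0, carry out 0
  col 3: 0 + 0 + 0 (carry in) = 0 → bit 0, carry out 0
  col 4: 1 + 0 + 0 (carry in) = 1 → bit 1, carry out 0
  col 5: 0 + 1 + 0 (carry in) = 1 → bit 1, carry out 0
  col 6: 0 + 0 + 0 (carry in) = 0 → bit 0, carry out 0
  col 7: 0 + 1 + 0 (carry in) = 1 → bit 1, carry out 0
  col 8: 1 + 0 + 0 (carry in) = 1 → bit 1, carry out 0
  col 9: 1 + 1 + 0 (carry in) = 2 → bit 0, carry out 1
  col 10: 0 + 0 + 1 (carry in) = 1 → bit 1, carry out 0
Reading bits MSB→LSB: 10110110011
Strip leading zeros: 10110110011
= 10110110011


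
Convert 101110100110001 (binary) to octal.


Group into 3-bit groups: 101110100110001
  101 = 5
  110 = 6
  100 = 4
  110 = 6
  001 = 1
= 0o56461


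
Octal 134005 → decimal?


Positional values:
Position 0: 5 × 8^0 = 5
Position 1: 0 × 8^1 = 0
Position 2: 0 × 8^2 = 0
Position 3: 4 × 8^3 = 2048
Position 4: 3 × 8^4 = 12288
Position 5: 1 × 8^5 = 32768
Sum = 5 + 0 + 0 + 2048 + 12288 + 32768
= 47109


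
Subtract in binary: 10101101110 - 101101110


Align and subtract column by column (LSB to MSB, borrowing when needed):
  10101101110
- 00101101110
  -----------
  col 0: (0 - 0 borrow-in) - 0 → 0 - 0 = 0, borrow out 0
  col 1: (1 - 0 borrow-in) - 1 → 1 - 1 = 0, borrow out 0
  col 2: (1 - 0 borrow-in) - 1 → 1 - 1 = 0, borrow out 0
  col 3: (1 - 0 borrow-in) - 1 → 1 - 1 = 0, borrow out 0
  col 4: (0 - 0 borrow-in) - 0 → 0 - 0 = 0, borrow out 0
  col 5: (1 - 0 borrow-in) - 1 → 1 - 1 = 0, borrow out 0
  col 6: (1 - 0 borrow-in) - 1 → 1 - 1 = 0, borrow out 0
  col 7: (0 - 0 borrow-in) - 0 → 0 - 0 = 0, borrow out 0
  col 8: (1 - 0 borrow-in) - 1 → 1 - 1 = 0, borrow out 0
  col 9: (0 - 0 borrow-in) - 0 → 0 - 0 = 0, borrow out 0
  col 10: (1 - 0 borrow-in) - 0 → 1 - 0 = 1, borrow out 0
Reading bits MSB→LSB: 10000000000
Strip leading zeros: 10000000000
= 10000000000


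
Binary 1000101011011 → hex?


Group into 4-bit nibbles: 0001000101011011
  0001 = 1
  0001 = 1
  0101 = 5
  1011 = B
= 0x115B


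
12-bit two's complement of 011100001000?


Original: 011100001000
Step 1 - Invert all bits: 100011110111
Step 2 - Add 1: 100011110111 + 1
= 100011111000 (represents -1800)


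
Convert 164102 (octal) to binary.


Each octal digit → 3 binary bits:
  1 = 001
  6 = 110
  4 = 100
  1 = 001
  0 = 000
  2 = 010
Concatenate: 001 110 100 001 000 010
= 001110100001000010


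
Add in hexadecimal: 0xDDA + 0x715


Align and add column by column (LSB to MSB, each column mod 16 with carry):
  0DDA
+ 0715
  ----
  col 0: A(10) + 5(5) + 0 (carry in) = 15 → F(15), carry out 0
  col 1: D(13) + 1(1) + 0 (carry in) = 14 → E(14), carry out 0
  col 2: D(13) + 7(7) + 0 (carry in) = 20 → 4(4), carry out 1
  col 3: 0(0) + 0(0) + 1 (carry in) = 1 → 1(1), carry out 0
Reading digits MSB→LSB: 14EF
Strip leading zeros: 14EF
= 0x14EF


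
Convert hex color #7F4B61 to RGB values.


Hex: #7F4B61
R = 7F₁₆ = 127
G = 4B₁₆ = 75
B = 61₁₆ = 97
= RGB(127, 75, 97)


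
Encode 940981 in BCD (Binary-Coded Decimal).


Each digit → 4-bit binary:
  9 → 1001
  4 → 0100
  0 → 0000
  9 → 1001
  8 → 1000
  1 → 0001
= 1001 0100 0000 1001 1000 0001


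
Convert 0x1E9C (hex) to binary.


Each hex digit → 4 binary bits:
  1 = 0001
  E = 1110
  9 = 1001
  C = 1100
Concatenate: 0001 1110 1001 1100
= 0001111010011100


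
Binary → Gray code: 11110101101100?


Binary: 11110101101100
Gray code: G = B XOR (B >> 1)
B >> 1 = 01111010110110
11110101101100 XOR 01111010110110:
  1 XOR 0 = 1
  1 XOR 1 = 0
  1 XOR 1 = 0
  1 XOR 1 = 0
  0 XOR 1 = 1
  1 XOR 0 = 1
  0 XOR 1 = 1
  1 XOR 0 = 1
  1 XOR 1 = 0
  0 XOR 1 = 1
  1 XOR 0 = 1
  1 XOR 1 = 0
  0 XOR 1 = 1
  0 XOR 0 = 0
= 10001111011010


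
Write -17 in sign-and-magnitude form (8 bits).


Sign bit: 1 (negative)
Magnitude: 17 = 0010001
= 10010001


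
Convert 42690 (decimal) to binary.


Divide by 2 repeatedly:
42690 ÷ 2 = 21345 remainder 0
21345 ÷ 2 = 10672 remainder 1
10672 ÷ 2 = 5336 remainder 0
5336 ÷ 2 = 2668 remainder 0
2668 ÷ 2 = 1334 remainder 0
1334 ÷ 2 = 667 remainder 0
667 ÷ 2 = 333 remainder 1
333 ÷ 2 = 166 remainder 1
166 ÷ 2 = 83 remainder 0
83 ÷ 2 = 41 remainder 1
41 ÷ 2 = 20 remainder 1
20 ÷ 2 = 10 remainder 0
10 ÷ 2 = 5 remainder 0
5 ÷ 2 = 2 remainder 1
2 ÷ 2 = 1 remainder 0
1 ÷ 2 = 0 remainder 1
Reading remainders bottom-up:
= 1010011011000010


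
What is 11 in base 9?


Divide by 9 repeatedly:
11 ÷ 9 = 1 remainder 2
1 ÷ 9 = 0 remainder 1
Reading remainders bottom-up:
= 12


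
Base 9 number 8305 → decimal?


Positional values (base 9):
  5 × 9^0 = 5 × 1 = 5
  0 × 9^1 = 0 × 9 = 0
  3 × 9^2 = 3 × 81 = 243
  8 × 9^3 = 8 × 729 = 5832
Sum = 5 + 0 + 243 + 5832
= 6080


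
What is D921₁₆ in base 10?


Positional values:
Position 0: 1 × 16^0 = 1 × 1 = 1
Position 1: 2 × 16^1 = 2 × 16 = 32
Position 2: 9 × 16^2 = 9 × 256 = 2304
Position 3: D × 16^3 = 13 × 4096 = 53248
Sum = 1 + 32 + 2304 + 53248
= 55585


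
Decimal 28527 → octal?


Divide by 8 repeatedly:
28527 ÷ 8 = 3565 remainder 7
3565 ÷ 8 = 445 remainder 5
445 ÷ 8 = 55 remainder 5
55 ÷ 8 = 6 remainder 7
6 ÷ 8 = 0 remainder 6
Reading remainders bottom-up:
= 0o67557


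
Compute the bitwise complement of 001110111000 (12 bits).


Original: 001110111000
Invert all bits:
  bit 0: 0 → 1
  bit 1: 0 → 1
  bit 2: 1 → 0
  bit 3: 1 → 0
  bit 4: 1 → 0
  bit 5: 0 → 1
  bit 6: 1 → 0
  bit 7: 1 → 0
  bit 8: 1 → 0
  bit 9: 0 → 1
  bit 10: 0 → 1
  bit 11: 0 → 1
= 110001000111


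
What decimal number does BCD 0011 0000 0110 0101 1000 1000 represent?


Each 4-bit group → digit:
  0011 → 3
  0000 → 0
  0110 → 6
  0101 → 5
  1000 → 8
  1000 → 8
= 306588


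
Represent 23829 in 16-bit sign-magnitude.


Sign bit: 0 (positive)
Magnitude: 23829 = 101110100010101
= 0101110100010101


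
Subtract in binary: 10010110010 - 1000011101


Align and subtract column by column (LSB to MSB, borrowing when needed):
  10010110010
- 01000011101
  -----------
  col 0: (0 - 0 borrow-in) - 1 → borrow from next column: (0+2) - 1 = 1, borrow out 1
  col 1: (1 - 1 borrow-in) - 0 → 0 - 0 = 0, borrow out 0
  col 2: (0 - 0 borrow-in) - 1 → borrow from next column: (0+2) - 1 = 1, borrow out 1
  col 3: (0 - 1 borrow-in) - 1 → borrow from next column: (-1+2) - 1 = 0, borrow out 1
  col 4: (1 - 1 borrow-in) - 1 → borrow from next column: (0+2) - 1 = 1, borrow out 1
  col 5: (1 - 1 borrow-in) - 0 → 0 - 0 = 0, borrow out 0
  col 6: (0 - 0 borrow-in) - 0 → 0 - 0 = 0, borrow out 0
  col 7: (1 - 0 borrow-in) - 0 → 1 - 0 = 1, borrow out 0
  col 8: (0 - 0 borrow-in) - 0 → 0 - 0 = 0, borrow out 0
  col 9: (0 - 0 borrow-in) - 1 → borrow from next column: (0+2) - 1 = 1, borrow out 1
  col 10: (1 - 1 borrow-in) - 0 → 0 - 0 = 0, borrow out 0
Reading bits MSB→LSB: 01010010101
Strip leading zeros: 1010010101
= 1010010101


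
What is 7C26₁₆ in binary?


Each hex digit → 4 binary bits:
  7 = 0111
  C = 1100
  2 = 0010
  6 = 0110
Concatenate: 0111 1100 0010 0110
= 0111110000100110


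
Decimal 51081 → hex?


Divide by 16 repeatedly:
51081 ÷ 16 = 3192 remainder 9 (9)
3192 ÷ 16 = 199 remainder 8 (8)
199 ÷ 16 = 12 remainder 7 (7)
12 ÷ 16 = 0 remainder 12 (C)
Reading remainders bottom-up:
= 0xC789


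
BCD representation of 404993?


Each digit → 4-bit binary:
  4 → 0100
  0 → 0000
  4 → 0100
  9 → 1001
  9 → 1001
  3 → 0011
= 0100 0000 0100 1001 1001 0011


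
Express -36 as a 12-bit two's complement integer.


Original: 000000100100
Step 1 - Invert all bits: 111111011011
Step 2 - Add 1: 111111011011 + 1
= 111111011100 (represents -36)


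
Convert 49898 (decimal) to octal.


Divide by 8 repeatedly:
49898 ÷ 8 = 6237 remainder 2
6237 ÷ 8 = 779 remainder 5
779 ÷ 8 = 97 remainder 3
97 ÷ 8 = 12 remainder 1
12 ÷ 8 = 1 remainder 4
1 ÷ 8 = 0 remainder 1
Reading remainders bottom-up:
= 0o141352


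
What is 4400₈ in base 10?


Positional values:
Position 0: 0 × 8^0 = 0
Position 1: 0 × 8^1 = 0
Position 2: 4 × 8^2 = 256
Position 3: 4 × 8^3 = 2048
Sum = 0 + 0 + 256 + 2048
= 2304


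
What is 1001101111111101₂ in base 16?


Group into 4-bit nibbles: 1001101111111101
  1001 = 9
  1011 = B
  1111 = F
  1101 = D
= 0x9BFD


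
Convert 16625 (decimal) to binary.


Divide by 2 repeatedly:
16625 ÷ 2 = 8312 remainder 1
8312 ÷ 2 = 4156 remainder 0
4156 ÷ 2 = 2078 remainder 0
2078 ÷ 2 = 1039 remainder 0
1039 ÷ 2 = 519 remainder 1
519 ÷ 2 = 259 remainder 1
259 ÷ 2 = 129 remainder 1
129 ÷ 2 = 64 remainder 1
64 ÷ 2 = 32 remainder 0
32 ÷ 2 = 16 remainder 0
16 ÷ 2 = 8 remainder 0
8 ÷ 2 = 4 remainder 0
4 ÷ 2 = 2 remainder 0
2 ÷ 2 = 1 remainder 0
1 ÷ 2 = 0 remainder 1
Reading remainders bottom-up:
= 100000011110001


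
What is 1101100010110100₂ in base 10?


Positional values:
Bit 2: 1 × 2^2 = 4
Bit 4: 1 × 2^4 = 16
Bit 5: 1 × 2^5 = 32
Bit 7: 1 × 2^7 = 128
Bit 11: 1 × 2^11 = 2048
Bit 12: 1 × 2^12 = 4096
Bit 14: 1 × 2^14 = 16384
Bit 15: 1 × 2^15 = 32768
Sum = 4 + 16 + 32 + 128 + 2048 + 4096 + 16384 + 32768
= 55476


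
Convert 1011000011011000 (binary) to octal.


Group into 3-bit groups: 001011000011011000
  001 = 1
  011 = 3
  000 = 0
  011 = 3
  011 = 3
  000 = 0
= 0o130330


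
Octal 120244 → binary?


Each octal digit → 3 binary bits:
  1 = 001
  2 = 010
  0 = 000
  2 = 010
  4 = 100
  4 = 100
Concatenate: 001 010 000 010 100 100
= 001010000010100100


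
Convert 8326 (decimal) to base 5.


Divide by 5 repeatedly:
8326 ÷ 5 = 1665 remainder 1
1665 ÷ 5 = 333 remainder 0
333 ÷ 5 = 66 remainder 3
66 ÷ 5 = 13 remainder 1
13 ÷ 5 = 2 remainder 3
2 ÷ 5 = 0 remainder 2
Reading remainders bottom-up:
= 231301


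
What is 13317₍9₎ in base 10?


Positional values (base 9):
  7 × 9^0 = 7 × 1 = 7
  1 × 9^1 = 1 × 9 = 9
  3 × 9^2 = 3 × 81 = 243
  3 × 9^3 = 3 × 729 = 2187
  1 × 9^4 = 1 × 6561 = 6561
Sum = 7 + 9 + 243 + 2187 + 6561
= 9007


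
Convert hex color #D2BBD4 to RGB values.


Hex: #D2BBD4
R = D2₁₆ = 210
G = BB₁₆ = 187
B = D4₁₆ = 212
= RGB(210, 187, 212)


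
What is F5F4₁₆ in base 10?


Positional values:
Position 0: 4 × 16^0 = 4 × 1 = 4
Position 1: F × 16^1 = 15 × 16 = 240
Position 2: 5 × 16^2 = 5 × 256 = 1280
Position 3: F × 16^3 = 15 × 4096 = 61440
Sum = 4 + 240 + 1280 + 61440
= 62964


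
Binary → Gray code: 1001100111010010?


Binary: 1001100111010010
Gray code: G = B XOR (B >> 1)
B >> 1 = 0100110011101001
1001100111010010 XOR 0100110011101001:
  1 XOR 0 = 1
  0 XOR 1 = 1
  0 XOR 0 = 0
  1 XOR 0 = 1
  1 XOR 1 = 0
  0 XOR 1 = 1
  0 XOR 0 = 0
  1 XOR 0 = 1
  1 XOR 1 = 0
  1 XOR 1 = 0
  0 XOR 1 = 1
  1 XOR 0 = 1
  0 XOR 1 = 1
  0 XOR 0 = 0
  1 XOR 0 = 1
  0 XOR 1 = 1
= 1101010100111011


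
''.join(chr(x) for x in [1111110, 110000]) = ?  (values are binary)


Codes (binary): 1111110 110000
Per-code ASCII lookup:
  1111110 = 126  (special character) → '~'
  110000 = 48  (range 48-57: digits, 48 - 48 = 0) → '0'
= '~0'


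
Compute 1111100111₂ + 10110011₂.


Align and add column by column (LSB to MSB, carry propagating):
  01111100111
+ 00010110011
  -----------
  col 0: 1 + 1 + 0 (carry in) = 2 → bit 0, carry out 1
  col 1: 1 + 1 + 1 (carry in) = 3 → bit 1, carry out 1
  col 2: 1 + 0 + 1 (carry in) = 2 → bit 0, carry out 1
  col 3: 0 + 0 + 1 (carry in) = 1 → bit 1, carry out 0
  col 4: 0 + 1 + 0 (carry in) = 1 → bit 1, carry out 0
  col 5: 1 + 1 + 0 (carry in) = 2 → bit 0, carry out 1
  col 6: 1 + 0 + 1 (carry in) = 2 → bit 0, carry out 1
  col 7: 1 + 1 + 1 (carry in) = 3 → bit 1, carry out 1
  col 8: 1 + 0 + 1 (carry in) = 2 → bit 0, carry out 1
  col 9: 1 + 0 + 1 (carry in) = 2 → bit 0, carry out 1
  col 10: 0 + 0 + 1 (carry in) = 1 → bit 1, carry out 0
Reading bits MSB→LSB: 10010011010
Strip leading zeros: 10010011010
= 10010011010


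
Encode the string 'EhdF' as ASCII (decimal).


String: 'EhdF'  (4 characters)
Per-character ASCII lookup:
  'E': uppercase starts at 65: 'E' = 65 + 4 = 69
  'h': lowercase starts at 97: 'h' = 97 + 7 = 104
  'd': lowercase starts at 97: 'd' = 97 + 3 = 100
  'F': uppercase starts at 65: 'F' = 65 + 5 = 70
= 69 104 100 70


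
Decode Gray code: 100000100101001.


Gray code: 100000100101001
MSB stays the same: 1
Each subsequent bit = prev_binary XOR current_gray:
  B[1] = 1 XOR 0 = 1
  B[2] = 1 XOR 0 = 1
  B[3] = 1 XOR 0 = 1
  B[4] = 1 XOR 0 = 1
  B[5] = 1 XOR 0 = 1
  B[6] = 1 XOR 1 = 0
  B[7] = 0 XOR 0 = 0
  B[8] = 0 XOR 0 = 0
  B[9] = 0 XOR 1 = 1
  B[10] = 1 XOR 0 = 1
  B[11] = 1 XOR 1 = 0
  B[12] = 0 XOR 0 = 0
  B[13] = 0 XOR 0 = 0
  B[14] = 0 XOR 1 = 1
= 111111000110001 (32305 decimal)


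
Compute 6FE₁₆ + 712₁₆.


Align and add column by column (LSB to MSB, each column mod 16 with carry):
  06FE
+ 0712
  ----
  col 0: E(14) + 2(2) + 0 (carry in) = 16 → 0(0), carry out 1
  col 1: F(15) + 1(1) + 1 (carry in) = 17 → 1(1), carry out 1
  col 2: 6(6) + 7(7) + 1 (carry in) = 14 → E(14), carry out 0
  col 3: 0(0) + 0(0) + 0 (carry in) = 0 → 0(0), carry out 0
Reading digits MSB→LSB: 0E10
Strip leading zeros: E10
= 0xE10


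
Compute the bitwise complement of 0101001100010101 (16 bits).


Original: 0101001100010101
Invert all bits:
  bit 0: 0 → 1
  bit 1: 1 → 0
  bit 2: 0 → 1
  bit 3: 1 → 0
  bit 4: 0 → 1
  bit 5: 0 → 1
  bit 6: 1 → 0
  bit 7: 1 → 0
  bit 8: 0 → 1
  bit 9: 0 → 1
  bit 10: 0 → 1
  bit 11: 1 → 0
  bit 12: 0 → 1
  bit 13: 1 → 0
  bit 14: 0 → 1
  bit 15: 1 → 0
= 1010110011101010


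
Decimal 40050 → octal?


Divide by 8 repeatedly:
40050 ÷ 8 = 5006 remainder 2
5006 ÷ 8 = 625 remainder 6
625 ÷ 8 = 78 remainder 1
78 ÷ 8 = 9 remainder 6
9 ÷ 8 = 1 remainder 1
1 ÷ 8 = 0 remainder 1
Reading remainders bottom-up:
= 0o116162


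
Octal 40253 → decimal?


Positional values:
Position 0: 3 × 8^0 = 3
Position 1: 5 × 8^1 = 40
Position 2: 2 × 8^2 = 128
Position 3: 0 × 8^3 = 0
Position 4: 4 × 8^4 = 16384
Sum = 3 + 40 + 128 + 0 + 16384
= 16555


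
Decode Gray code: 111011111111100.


Gray code: 111011111111100
MSB stays the same: 1
Each subsequent bit = prev_binary XOR current_gray:
  B[1] = 1 XOR 1 = 0
  B[2] = 0 XOR 1 = 1
  B[3] = 1 XOR 0 = 1
  B[4] = 1 XOR 1 = 0
  B[5] = 0 XOR 1 = 1
  B[6] = 1 XOR 1 = 0
  B[7] = 0 XOR 1 = 1
  B[8] = 1 XOR 1 = 0
  B[9] = 0 XOR 1 = 1
  B[10] = 1 XOR 1 = 0
  B[11] = 0 XOR 1 = 1
  B[12] = 1 XOR 1 = 0
  B[13] = 0 XOR 0 = 0
  B[14] = 0 XOR 0 = 0
= 101101010101000 (23208 decimal)


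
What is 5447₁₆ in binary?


Each hex digit → 4 binary bits:
  5 = 0101
  4 = 0100
  4 = 0100
  7 = 0111
Concatenate: 0101 0100 0100 0111
= 0101010001000111


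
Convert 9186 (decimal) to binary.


Divide by 2 repeatedly:
9186 ÷ 2 = 4593 remainder 0
4593 ÷ 2 = 2296 remainder 1
2296 ÷ 2 = 1148 remainder 0
1148 ÷ 2 = 574 remainder 0
574 ÷ 2 = 287 remainder 0
287 ÷ 2 = 143 remainder 1
143 ÷ 2 = 71 remainder 1
71 ÷ 2 = 35 remainder 1
35 ÷ 2 = 17 remainder 1
17 ÷ 2 = 8 remainder 1
8 ÷ 2 = 4 remainder 0
4 ÷ 2 = 2 remainder 0
2 ÷ 2 = 1 remainder 0
1 ÷ 2 = 0 remainder 1
Reading remainders bottom-up:
= 10001111100010


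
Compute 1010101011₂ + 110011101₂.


Align and add column by column (LSB to MSB, carry propagating):
  01010101011
+ 00110011101
  -----------
  col 0: 1 + 1 + 0 (carry in) = 2 → bit 0, carry out 1
  col 1: 1 + 0 + 1 (carry in) = 2 → bit 0, carry out 1
  col 2: 0 + 1 + 1 (carry in) = 2 → bit 0, carry out 1
  col 3: 1 + 1 + 1 (carry in) = 3 → bit 1, carry out 1
  col 4: 0 + 1 + 1 (carry in) = 2 → bit 0, carry out 1
  col 5: 1 + 0 + 1 (carry in) = 2 → bit 0, carry out 1
  col 6: 0 + 0 + 1 (carry in) = 1 → bit 1, carry out 0
  col 7: 1 + 1 + 0 (carry in) = 2 → bit 0, carry out 1
  col 8: 0 + 1 + 1 (carry in) = 2 → bit 0, carry out 1
  col 9: 1 + 0 + 1 (carry in) = 2 → bit 0, carry out 1
  col 10: 0 + 0 + 1 (carry in) = 1 → bit 1, carry out 0
Reading bits MSB→LSB: 10001001000
Strip leading zeros: 10001001000
= 10001001000


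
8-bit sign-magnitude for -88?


Sign bit: 1 (negative)
Magnitude: 88 = 1011000
= 11011000


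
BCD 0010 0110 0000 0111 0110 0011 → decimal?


Each 4-bit group → digit:
  0010 → 2
  0110 → 6
  0000 → 0
  0111 → 7
  0110 → 6
  0011 → 3
= 260763


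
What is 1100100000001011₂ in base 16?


Group into 4-bit nibbles: 1100100000001011
  1100 = C
  1000 = 8
  0000 = 0
  1011 = B
= 0xC80B


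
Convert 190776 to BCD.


Each digit → 4-bit binary:
  1 → 0001
  9 → 1001
  0 → 0000
  7 → 0111
  7 → 0111
  6 → 0110
= 0001 1001 0000 0111 0111 0110


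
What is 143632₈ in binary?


Each octal digit → 3 binary bits:
  1 = 001
  4 = 100
  3 = 011
  6 = 110
  3 = 011
  2 = 010
Concatenate: 001 100 011 110 011 010
= 001100011110011010


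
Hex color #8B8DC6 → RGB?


Hex: #8B8DC6
R = 8B₁₆ = 139
G = 8D₁₆ = 141
B = C6₁₆ = 198
= RGB(139, 141, 198)


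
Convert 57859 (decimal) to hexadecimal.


Divide by 16 repeatedly:
57859 ÷ 16 = 3616 remainder 3 (3)
3616 ÷ 16 = 226 remainder 0 (0)
226 ÷ 16 = 14 remainder 2 (2)
14 ÷ 16 = 0 remainder 14 (E)
Reading remainders bottom-up:
= 0xE203


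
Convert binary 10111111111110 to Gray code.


Binary: 10111111111110
Gray code: G = B XOR (B >> 1)
B >> 1 = 01011111111111
10111111111110 XOR 01011111111111:
  1 XOR 0 = 1
  0 XOR 1 = 1
  1 XOR 0 = 1
  1 XOR 1 = 0
  1 XOR 1 = 0
  1 XOR 1 = 0
  1 XOR 1 = 0
  1 XOR 1 = 0
  1 XOR 1 = 0
  1 XOR 1 = 0
  1 XOR 1 = 0
  1 XOR 1 = 0
  1 XOR 1 = 0
  0 XOR 1 = 1
= 11100000000001


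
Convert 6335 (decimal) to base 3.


Divide by 3 repeatedly:
6335 ÷ 3 = 2111 remainder 2
2111 ÷ 3 = 703 remainder 2
703 ÷ 3 = 234 remainder 1
234 ÷ 3 = 78 remainder 0
78 ÷ 3 = 26 remainder 0
26 ÷ 3 = 8 remainder 2
8 ÷ 3 = 2 remainder 2
2 ÷ 3 = 0 remainder 2
Reading remainders bottom-up:
= 22200122


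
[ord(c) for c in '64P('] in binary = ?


String: '64P('  (4 characters)
Per-character ASCII lookup:
  '6': digits start at 48: '6' = 48 + 6 = 54 → 110110
  '4': digits start at 48: '4' = 48 + 4 = 52 → 110100
  'P': uppercase starts at 65: 'P' = 65 + 15 = 80 → 1010000
  '(': special character: '(' = 40 → 101000
= 110110 110100 1010000 101000


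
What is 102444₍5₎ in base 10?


Positional values (base 5):
  4 × 5^0 = 4 × 1 = 4
  4 × 5^1 = 4 × 5 = 20
  4 × 5^2 = 4 × 25 = 100
  2 × 5^3 = 2 × 125 = 250
  0 × 5^4 = 0 × 625 = 0
  1 × 5^5 = 1 × 3125 = 3125
Sum = 4 + 20 + 100 + 250 + 0 + 3125
= 3499


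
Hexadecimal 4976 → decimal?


Positional values:
Position 0: 6 × 16^0 = 6 × 1 = 6
Position 1: 7 × 16^1 = 7 × 16 = 112
Position 2: 9 × 16^2 = 9 × 256 = 2304
Position 3: 4 × 16^3 = 4 × 4096 = 16384
Sum = 6 + 112 + 2304 + 16384
= 18806


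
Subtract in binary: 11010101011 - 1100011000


Align and subtract column by column (LSB to MSB, borrowing when needed):
  11010101011
- 01100011000
  -----------
  col 0: (1 - 0 borrow-in) - 0 → 1 - 0 = 1, borrow out 0
  col 1: (1 - 0 borrow-in) - 0 → 1 - 0 = 1, borrow out 0
  col 2: (0 - 0 borrow-in) - 0 → 0 - 0 = 0, borrow out 0
  col 3: (1 - 0 borrow-in) - 1 → 1 - 1 = 0, borrow out 0
  col 4: (0 - 0 borrow-in) - 1 → borrow from next column: (0+2) - 1 = 1, borrow out 1
  col 5: (1 - 1 borrow-in) - 0 → 0 - 0 = 0, borrow out 0
  col 6: (0 - 0 borrow-in) - 0 → 0 - 0 = 0, borrow out 0
  col 7: (1 - 0 borrow-in) - 0 → 1 - 0 = 1, borrow out 0
  col 8: (0 - 0 borrow-in) - 1 → borrow from next column: (0+2) - 1 = 1, borrow out 1
  col 9: (1 - 1 borrow-in) - 1 → borrow from next column: (0+2) - 1 = 1, borrow out 1
  col 10: (1 - 1 borrow-in) - 0 → 0 - 0 = 0, borrow out 0
Reading bits MSB→LSB: 01110010011
Strip leading zeros: 1110010011
= 1110010011


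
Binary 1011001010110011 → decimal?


Positional values:
Bit 0: 1 × 2^0 = 1
Bit 1: 1 × 2^1 = 2
Bit 4: 1 × 2^4 = 16
Bit 5: 1 × 2^5 = 32
Bit 7: 1 × 2^7 = 128
Bit 9: 1 × 2^9 = 512
Bit 12: 1 × 2^12 = 4096
Bit 13: 1 × 2^13 = 8192
Bit 15: 1 × 2^15 = 32768
Sum = 1 + 2 + 16 + 32 + 128 + 512 + 4096 + 8192 + 32768
= 45747


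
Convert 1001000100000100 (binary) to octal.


Group into 3-bit groups: 001001000100000100
  001 = 1
  001 = 1
  000 = 0
  100 = 4
  000 = 0
  100 = 4
= 0o110404


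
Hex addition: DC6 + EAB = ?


Align and add column by column (LSB to MSB, each column mod 16 with carry):
  0DC6
+ 0EAB
  ----
  col 0: 6(6) + B(11) + 0 (carry in) = 17 → 1(1), carry out 1
  col 1: C(12) + A(10) + 1 (carry in) = 23 → 7(7), carry out 1
  col 2: D(13) + E(14) + 1 (carry in) = 28 → C(12), carry out 1
  col 3: 0(0) + 0(0) + 1 (carry in) = 1 → 1(1), carry out 0
Reading digits MSB→LSB: 1C71
Strip leading zeros: 1C71
= 0x1C71


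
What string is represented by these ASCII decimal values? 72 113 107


Codes (decimal): 72 113 107
Per-code ASCII lookup:
  72  (range 65-90: uppercase, 72 - 65 = 7) → 'H'
  113  (range 97-122: lowercase, 113 - 97 = 16) → 'q'
  107  (range 97-122: lowercase, 107 - 97 = 10) → 'k'
= 'Hqk'


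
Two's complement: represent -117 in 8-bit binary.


Original: 01110101
Step 1 - Invert all bits: 10001010
Step 2 - Add 1: 10001010 + 1
= 10001011 (represents -117)


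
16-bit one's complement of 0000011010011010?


Original: 0000011010011010
Invert all bits:
  bit 0: 0 → 1
  bit 1: 0 → 1
  bit 2: 0 → 1
  bit 3: 0 → 1
  bit 4: 0 → 1
  bit 5: 1 → 0
  bit 6: 1 → 0
  bit 7: 0 → 1
  bit 8: 1 → 0
  bit 9: 0 → 1
  bit 10: 0 → 1
  bit 11: 1 → 0
  bit 12: 1 → 0
  bit 13: 0 → 1
  bit 14: 1 → 0
  bit 15: 0 → 1
= 1111100101100101


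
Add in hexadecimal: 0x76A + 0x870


Align and add column by column (LSB to MSB, each column mod 16 with carry):
  076A
+ 0870
  ----
  col 0: A(10) + 0(0) + 0 (carry in) = 10 → A(10), carry out 0
  col 1: 6(6) + 7(7) + 0 (carry in) = 13 → D(13), carry out 0
  col 2: 7(7) + 8(8) + 0 (carry in) = 15 → F(15), carry out 0
  col 3: 0(0) + 0(0) + 0 (carry in) = 0 → 0(0), carry out 0
Reading digits MSB→LSB: 0FDA
Strip leading zeros: FDA
= 0xFDA


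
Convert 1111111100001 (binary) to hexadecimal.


Group into 4-bit nibbles: 0001111111100001
  0001 = 1
  1111 = F
  1110 = E
  0001 = 1
= 0x1FE1


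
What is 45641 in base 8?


Divide by 8 repeatedly:
45641 ÷ 8 = 5705 remainder 1
5705 ÷ 8 = 713 remainder 1
713 ÷ 8 = 89 remainder 1
89 ÷ 8 = 11 remainder 1
11 ÷ 8 = 1 remainder 3
1 ÷ 8 = 0 remainder 1
Reading remainders bottom-up:
= 0o131111


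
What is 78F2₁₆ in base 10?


Positional values:
Position 0: 2 × 16^0 = 2 × 1 = 2
Position 1: F × 16^1 = 15 × 16 = 240
Position 2: 8 × 16^2 = 8 × 256 = 2048
Position 3: 7 × 16^3 = 7 × 4096 = 28672
Sum = 2 + 240 + 2048 + 28672
= 30962


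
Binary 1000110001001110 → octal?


Group into 3-bit groups: 001000110001001110
  001 = 1
  000 = 0
  110 = 6
  001 = 1
  001 = 1
  110 = 6
= 0o106116


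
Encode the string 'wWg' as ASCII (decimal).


String: 'wWg'  (3 characters)
Per-character ASCII lookup:
  'w': lowercase starts at 97: 'w' = 97 + 22 = 119
  'W': uppercase starts at 65: 'W' = 65 + 22 = 87
  'g': lowercase starts at 97: 'g' = 97 + 6 = 103
= 119 87 103


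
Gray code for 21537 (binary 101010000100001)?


Binary: 101010000100001
Gray code: G = B XOR (B >> 1)
B >> 1 = 010101000010000
101010000100001 XOR 010101000010000:
  1 XOR 0 = 1
  0 XOR 1 = 1
  1 XOR 0 = 1
  0 XOR 1 = 1
  1 XOR 0 = 1
  0 XOR 1 = 1
  0 XOR 0 = 0
  0 XOR 0 = 0
  0 XOR 0 = 0
  1 XOR 0 = 1
  0 XOR 1 = 1
  0 XOR 0 = 0
  0 XOR 0 = 0
  0 XOR 0 = 0
  1 XOR 0 = 1
= 111111000110001


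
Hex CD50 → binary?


Each hex digit → 4 binary bits:
  C = 1100
  D = 1101
  5 = 0101
  0 = 0000
Concatenate: 1100 1101 0101 0000
= 1100110101010000


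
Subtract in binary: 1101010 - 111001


Align and subtract column by column (LSB to MSB, borrowing when needed):
  1101010
- 0111001
  -------
  col 0: (0 - 0 borrow-in) - 1 → borrow from next column: (0+2) - 1 = 1, borrow out 1
  col 1: (1 - 1 borrow-in) - 0 → 0 - 0 = 0, borrow out 0
  col 2: (0 - 0 borrow-in) - 0 → 0 - 0 = 0, borrow out 0
  col 3: (1 - 0 borrow-in) - 1 → 1 - 1 = 0, borrow out 0
  col 4: (0 - 0 borrow-in) - 1 → borrow from next column: (0+2) - 1 = 1, borrow out 1
  col 5: (1 - 1 borrow-in) - 1 → borrow from next column: (0+2) - 1 = 1, borrow out 1
  col 6: (1 - 1 borrow-in) - 0 → 0 - 0 = 0, borrow out 0
Reading bits MSB→LSB: 0110001
Strip leading zeros: 110001
= 110001


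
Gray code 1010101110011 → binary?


Gray code: 1010101110011
MSB stays the same: 1
Each subsequent bit = prev_binary XOR current_gray:
  B[1] = 1 XOR 0 = 1
  B[2] = 1 XOR 1 = 0
  B[3] = 0 XOR 0 = 0
  B[4] = 0 XOR 1 = 1
  B[5] = 1 XOR 0 = 1
  B[6] = 1 XOR 1 = 0
  B[7] = 0 XOR 1 = 1
  B[8] = 1 XOR 1 = 0
  B[9] = 0 XOR 0 = 0
  B[10] = 0 XOR 0 = 0
  B[11] = 0 XOR 1 = 1
  B[12] = 1 XOR 1 = 0
= 1100110100010 (6562 decimal)


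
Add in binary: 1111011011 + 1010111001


Align and add column by column (LSB to MSB, carry propagating):
  01111011011
+ 01010111001
  -----------
  col 0: 1 + 1 + 0 (carry in) = 2 → bit 0, carry out 1
  col 1: 1 + 0 + 1 (carry in) = 2 → bit 0, carry out 1
  col 2: 0 + 0 + 1 (carry in) = 1 → bit 1, carry out 0
  col 3: 1 + 1 + 0 (carry in) = 2 → bit 0, carry out 1
  col 4: 1 + 1 + 1 (carry in) = 3 → bit 1, carry out 1
  col 5: 0 + 1 + 1 (carry in) = 2 → bit 0, carry out 1
  col 6: 1 + 0 + 1 (carry in) = 2 → bit 0, carry out 1
  col 7: 1 + 1 + 1 (carry in) = 3 → bit 1, carry out 1
  col 8: 1 + 0 + 1 (carry in) = 2 → bit 0, carry out 1
  col 9: 1 + 1 + 1 (carry in) = 3 → bit 1, carry out 1
  col 10: 0 + 0 + 1 (carry in) = 1 → bit 1, carry out 0
Reading bits MSB→LSB: 11010010100
Strip leading zeros: 11010010100
= 11010010100


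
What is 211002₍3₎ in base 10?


Positional values (base 3):
  2 × 3^0 = 2 × 1 = 2
  0 × 3^1 = 0 × 3 = 0
  0 × 3^2 = 0 × 9 = 0
  1 × 3^3 = 1 × 27 = 27
  1 × 3^4 = 1 × 81 = 81
  2 × 3^5 = 2 × 243 = 486
Sum = 2 + 0 + 0 + 27 + 81 + 486
= 596


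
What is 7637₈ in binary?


Each octal digit → 3 binary bits:
  7 = 111
  6 = 110
  3 = 011
  7 = 111
Concatenate: 111 110 011 111
= 111110011111


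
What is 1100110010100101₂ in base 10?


Positional values:
Bit 0: 1 × 2^0 = 1
Bit 2: 1 × 2^2 = 4
Bit 5: 1 × 2^5 = 32
Bit 7: 1 × 2^7 = 128
Bit 10: 1 × 2^10 = 1024
Bit 11: 1 × 2^11 = 2048
Bit 14: 1 × 2^14 = 16384
Bit 15: 1 × 2^15 = 32768
Sum = 1 + 4 + 32 + 128 + 1024 + 2048 + 16384 + 32768
= 52389


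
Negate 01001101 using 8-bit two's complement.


Original: 01001101
Step 1 - Invert all bits: 10110010
Step 2 - Add 1: 10110010 + 1
= 10110011 (represents -77)


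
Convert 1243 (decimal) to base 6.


Divide by 6 repeatedly:
1243 ÷ 6 = 207 remainder 1
207 ÷ 6 = 34 remainder 3
34 ÷ 6 = 5 remainder 4
5 ÷ 6 = 0 remainder 5
Reading remainders bottom-up:
= 5431


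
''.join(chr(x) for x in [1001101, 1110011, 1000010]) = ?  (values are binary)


Codes (binary): 1001101 1110011 1000010
Per-code ASCII lookup:
  1001101 = 77  (range 65-90: uppercase, 77 - 65 = 12) → 'M'
  1110011 = 115  (range 97-122: lowercase, 115 - 97 = 18) → 's'
  1000010 = 66  (range 65-90: uppercase, 66 - 65 = 1) → 'B'
= 'MsB'


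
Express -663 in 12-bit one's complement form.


Original: 001010010111
Invert all bits:
  bit 0: 0 → 1
  bit 1: 0 → 1
  bit 2: 1 → 0
  bit 3: 0 → 1
  bit 4: 1 → 0
  bit 5: 0 → 1
  bit 6: 0 → 1
  bit 7: 1 → 0
  bit 8: 0 → 1
  bit 9: 1 → 0
  bit 10: 1 → 0
  bit 11: 1 → 0
= 110101101000


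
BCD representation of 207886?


Each digit → 4-bit binary:
  2 → 0010
  0 → 0000
  7 → 0111
  8 → 1000
  8 → 1000
  6 → 0110
= 0010 0000 0111 1000 1000 0110


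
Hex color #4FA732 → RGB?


Hex: #4FA732
R = 4F₁₆ = 79
G = A7₁₆ = 167
B = 32₁₆ = 50
= RGB(79, 167, 50)


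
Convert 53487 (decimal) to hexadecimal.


Divide by 16 repeatedly:
53487 ÷ 16 = 3342 remainder 15 (F)
3342 ÷ 16 = 208 remainder 14 (E)
208 ÷ 16 = 13 remainder 0 (0)
13 ÷ 16 = 0 remainder 13 (D)
Reading remainders bottom-up:
= 0xD0EF


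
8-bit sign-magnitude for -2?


Sign bit: 1 (negative)
Magnitude: 2 = 0000010
= 10000010


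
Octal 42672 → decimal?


Positional values:
Position 0: 2 × 8^0 = 2
Position 1: 7 × 8^1 = 56
Position 2: 6 × 8^2 = 384
Position 3: 2 × 8^3 = 1024
Position 4: 4 × 8^4 = 16384
Sum = 2 + 56 + 384 + 1024 + 16384
= 17850


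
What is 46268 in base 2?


Divide by 2 repeatedly:
46268 ÷ 2 = 23134 remainder 0
23134 ÷ 2 = 11567 remainder 0
11567 ÷ 2 = 5783 remainder 1
5783 ÷ 2 = 2891 remainder 1
2891 ÷ 2 = 1445 remainder 1
1445 ÷ 2 = 722 remainder 1
722 ÷ 2 = 361 remainder 0
361 ÷ 2 = 180 remainder 1
180 ÷ 2 = 90 remainder 0
90 ÷ 2 = 45 remainder 0
45 ÷ 2 = 22 remainder 1
22 ÷ 2 = 11 remainder 0
11 ÷ 2 = 5 remainder 1
5 ÷ 2 = 2 remainder 1
2 ÷ 2 = 1 remainder 0
1 ÷ 2 = 0 remainder 1
Reading remainders bottom-up:
= 1011010010111100


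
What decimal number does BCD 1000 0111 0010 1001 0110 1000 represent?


Each 4-bit group → digit:
  1000 → 8
  0111 → 7
  0010 → 2
  1001 → 9
  0110 → 6
  1000 → 8
= 872968


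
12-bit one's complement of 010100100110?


Original: 010100100110
Invert all bits:
  bit 0: 0 → 1
  bit 1: 1 → 0
  bit 2: 0 → 1
  bit 3: 1 → 0
  bit 4: 0 → 1
  bit 5: 0 → 1
  bit 6: 1 → 0
  bit 7: 0 → 1
  bit 8: 0 → 1
  bit 9: 1 → 0
  bit 10: 1 → 0
  bit 11: 0 → 1
= 101011011001


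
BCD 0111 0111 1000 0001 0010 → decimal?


Each 4-bit group → digit:
  0111 → 7
  0111 → 7
  1000 → 8
  0001 → 1
  0010 → 2
= 77812


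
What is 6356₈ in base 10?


Positional values:
Position 0: 6 × 8^0 = 6
Position 1: 5 × 8^1 = 40
Position 2: 3 × 8^2 = 192
Position 3: 6 × 8^3 = 3072
Sum = 6 + 40 + 192 + 3072
= 3310


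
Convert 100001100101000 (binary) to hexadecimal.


Group into 4-bit nibbles: 0100001100101000
  0100 = 4
  0011 = 3
  0010 = 2
  1000 = 8
= 0x4328


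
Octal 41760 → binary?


Each octal digit → 3 binary bits:
  4 = 100
  1 = 001
  7 = 111
  6 = 110
  0 = 000
Concatenate: 100 001 111 110 000
= 100001111110000
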